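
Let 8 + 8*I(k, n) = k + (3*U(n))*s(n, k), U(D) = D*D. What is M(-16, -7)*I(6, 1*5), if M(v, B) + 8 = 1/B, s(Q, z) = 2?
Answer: -2109/14 ≈ -150.64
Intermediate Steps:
U(D) = D²
I(k, n) = -1 + k/8 + 3*n²/4 (I(k, n) = -1 + (k + (3*n²)*2)/8 = -1 + (k + 6*n²)/8 = -1 + (k/8 + 3*n²/4) = -1 + k/8 + 3*n²/4)
M(v, B) = -8 + 1/B
M(-16, -7)*I(6, 1*5) = (-8 + 1/(-7))*(-1 + (⅛)*6 + 3*(1*5)²/4) = (-8 - ⅐)*(-1 + ¾ + (¾)*5²) = -57*(-1 + ¾ + (¾)*25)/7 = -57*(-1 + ¾ + 75/4)/7 = -57/7*37/2 = -2109/14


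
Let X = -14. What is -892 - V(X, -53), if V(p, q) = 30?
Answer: -922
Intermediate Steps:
-892 - V(X, -53) = -892 - 1*30 = -892 - 30 = -922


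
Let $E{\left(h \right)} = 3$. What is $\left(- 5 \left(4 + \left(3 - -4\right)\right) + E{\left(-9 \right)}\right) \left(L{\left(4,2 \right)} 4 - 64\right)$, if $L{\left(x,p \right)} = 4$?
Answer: $2496$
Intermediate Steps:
$\left(- 5 \left(4 + \left(3 - -4\right)\right) + E{\left(-9 \right)}\right) \left(L{\left(4,2 \right)} 4 - 64\right) = \left(- 5 \left(4 + \left(3 - -4\right)\right) + 3\right) \left(4 \cdot 4 - 64\right) = \left(- 5 \left(4 + \left(3 + 4\right)\right) + 3\right) \left(16 - 64\right) = \left(- 5 \left(4 + 7\right) + 3\right) \left(-48\right) = \left(\left(-5\right) 11 + 3\right) \left(-48\right) = \left(-55 + 3\right) \left(-48\right) = \left(-52\right) \left(-48\right) = 2496$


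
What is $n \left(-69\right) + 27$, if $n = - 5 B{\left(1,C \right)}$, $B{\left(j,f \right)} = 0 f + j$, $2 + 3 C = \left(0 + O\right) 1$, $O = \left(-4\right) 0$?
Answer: $372$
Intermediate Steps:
$O = 0$
$C = - \frac{2}{3}$ ($C = - \frac{2}{3} + \frac{\left(0 + 0\right) 1}{3} = - \frac{2}{3} + \frac{0 \cdot 1}{3} = - \frac{2}{3} + \frac{1}{3} \cdot 0 = - \frac{2}{3} + 0 = - \frac{2}{3} \approx -0.66667$)
$B{\left(j,f \right)} = j$ ($B{\left(j,f \right)} = 0 + j = j$)
$n = -5$ ($n = \left(-5\right) 1 = -5$)
$n \left(-69\right) + 27 = \left(-5\right) \left(-69\right) + 27 = 345 + 27 = 372$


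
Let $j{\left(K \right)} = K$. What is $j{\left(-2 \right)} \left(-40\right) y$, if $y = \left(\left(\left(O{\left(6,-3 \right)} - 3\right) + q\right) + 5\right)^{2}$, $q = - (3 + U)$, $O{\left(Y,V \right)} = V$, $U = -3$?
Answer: $80$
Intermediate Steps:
$q = 0$ ($q = - (3 - 3) = \left(-1\right) 0 = 0$)
$y = 1$ ($y = \left(\left(\left(-3 - 3\right) + 0\right) + 5\right)^{2} = \left(\left(-6 + 0\right) + 5\right)^{2} = \left(-6 + 5\right)^{2} = \left(-1\right)^{2} = 1$)
$j{\left(-2 \right)} \left(-40\right) y = \left(-2\right) \left(-40\right) 1 = 80 \cdot 1 = 80$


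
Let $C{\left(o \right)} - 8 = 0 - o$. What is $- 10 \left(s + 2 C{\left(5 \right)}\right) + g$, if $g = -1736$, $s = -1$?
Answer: $-1786$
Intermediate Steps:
$C{\left(o \right)} = 8 - o$ ($C{\left(o \right)} = 8 + \left(0 - o\right) = 8 - o$)
$- 10 \left(s + 2 C{\left(5 \right)}\right) + g = - 10 \left(-1 + 2 \left(8 - 5\right)\right) - 1736 = - 10 \left(-1 + 2 \cdot 3\right) - 1736 = - 10 \left(-1 + 6\right) - 1736 = \left(-10\right) 5 - 1736 = -50 - 1736 = -1786$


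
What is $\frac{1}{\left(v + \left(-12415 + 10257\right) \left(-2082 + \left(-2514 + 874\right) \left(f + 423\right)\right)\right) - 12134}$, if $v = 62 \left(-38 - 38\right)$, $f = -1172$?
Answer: $- \frac{1}{2646324770} \approx -3.7788 \cdot 10^{-10}$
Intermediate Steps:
$v = -4712$ ($v = 62 \left(-76\right) = -4712$)
$\frac{1}{\left(v + \left(-12415 + 10257\right) \left(-2082 + \left(-2514 + 874\right) \left(f + 423\right)\right)\right) - 12134} = \frac{1}{\left(-4712 + \left(-12415 + 10257\right) \left(-2082 + \left(-2514 + 874\right) \left(-1172 + 423\right)\right)\right) - 12134} = \frac{1}{\left(-4712 - 2158 \left(-2082 - -1228360\right)\right) - 12134} = \frac{1}{\left(-4712 - 2158 \left(-2082 + 1228360\right)\right) - 12134} = \frac{1}{\left(-4712 - 2646307924\right) - 12134} = \frac{1}{-2646312636 - 12134} = \frac{1}{-2646324770} = - \frac{1}{2646324770}$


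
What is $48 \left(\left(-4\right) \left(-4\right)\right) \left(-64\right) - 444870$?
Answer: $-494022$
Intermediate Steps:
$48 \left(\left(-4\right) \left(-4\right)\right) \left(-64\right) - 444870 = 48 \cdot 16 \left(-64\right) - 444870 = 768 \left(-64\right) - 444870 = -49152 - 444870 = -494022$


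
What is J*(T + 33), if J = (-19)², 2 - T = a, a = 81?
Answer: -16606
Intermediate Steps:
T = -79 (T = 2 - 1*81 = 2 - 81 = -79)
J = 361
J*(T + 33) = 361*(-79 + 33) = 361*(-46) = -16606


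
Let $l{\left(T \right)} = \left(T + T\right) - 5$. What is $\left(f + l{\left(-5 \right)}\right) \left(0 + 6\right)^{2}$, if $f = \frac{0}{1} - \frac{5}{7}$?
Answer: $- \frac{3960}{7} \approx -565.71$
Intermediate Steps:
$l{\left(T \right)} = -5 + 2 T$ ($l{\left(T \right)} = 2 T - 5 = -5 + 2 T$)
$f = - \frac{5}{7}$ ($f = 0 \cdot 1 - \frac{5}{7} = 0 - \frac{5}{7} = - \frac{5}{7} \approx -0.71429$)
$\left(f + l{\left(-5 \right)}\right) \left(0 + 6\right)^{2} = \left(- \frac{5}{7} + \left(-5 + 2 \left(-5\right)\right)\right) \left(0 + 6\right)^{2} = \left(- \frac{5}{7} - 15\right) 6^{2} = \left(- \frac{5}{7} - 15\right) 36 = \left(- \frac{110}{7}\right) 36 = - \frac{3960}{7}$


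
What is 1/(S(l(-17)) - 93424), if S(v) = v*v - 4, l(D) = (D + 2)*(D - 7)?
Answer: 1/36172 ≈ 2.7646e-5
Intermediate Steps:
l(D) = (-7 + D)*(2 + D) (l(D) = (2 + D)*(-7 + D) = (-7 + D)*(2 + D))
S(v) = -4 + v² (S(v) = v² - 4 = -4 + v²)
1/(S(l(-17)) - 93424) = 1/((-4 + (-14 + (-17)² - 5*(-17))²) - 93424) = 1/((-4 + (-14 + 289 + 85)²) - 93424) = 1/((-4 + 360²) - 93424) = 1/((-4 + 129600) - 93424) = 1/(129596 - 93424) = 1/36172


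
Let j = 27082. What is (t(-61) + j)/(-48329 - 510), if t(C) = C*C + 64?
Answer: -30867/48839 ≈ -0.63202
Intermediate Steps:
t(C) = 64 + C**2 (t(C) = C**2 + 64 = 64 + C**2)
(t(-61) + j)/(-48329 - 510) = ((64 + (-61)**2) + 27082)/(-48329 - 510) = ((64 + 3721) + 27082)/(-48839) = (3785 + 27082)*(-1/48839) = 30867*(-1/48839) = -30867/48839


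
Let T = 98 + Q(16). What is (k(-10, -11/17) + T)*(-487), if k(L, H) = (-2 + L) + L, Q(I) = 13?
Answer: -43343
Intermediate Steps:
k(L, H) = -2 + 2*L
T = 111 (T = 98 + 13 = 111)
(k(-10, -11/17) + T)*(-487) = ((-2 + 2*(-10)) + 111)*(-487) = ((-2 - 20) + 111)*(-487) = (-22 + 111)*(-487) = 89*(-487) = -43343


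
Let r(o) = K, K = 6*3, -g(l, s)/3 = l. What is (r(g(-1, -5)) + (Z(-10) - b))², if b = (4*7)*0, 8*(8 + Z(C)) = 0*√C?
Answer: 100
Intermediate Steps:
g(l, s) = -3*l
Z(C) = -8 (Z(C) = -8 + (0*√C)/8 = -8 + (⅛)*0 = -8 + 0 = -8)
K = 18
b = 0 (b = 28*0 = 0)
r(o) = 18
(r(g(-1, -5)) + (Z(-10) - b))² = (18 + (-8 - 1*0))² = (18 + (-8 + 0))² = (18 - 8)² = 10² = 100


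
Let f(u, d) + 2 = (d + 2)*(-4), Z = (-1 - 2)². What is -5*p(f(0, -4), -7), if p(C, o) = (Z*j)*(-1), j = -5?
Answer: -225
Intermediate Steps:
Z = 9 (Z = (-3)² = 9)
f(u, d) = -10 - 4*d (f(u, d) = -2 + (d + 2)*(-4) = -2 + (2 + d)*(-4) = -2 + (-8 - 4*d) = -10 - 4*d)
p(C, o) = 45 (p(C, o) = (9*(-5))*(-1) = -45*(-1) = 45)
-5*p(f(0, -4), -7) = -5*45 = -225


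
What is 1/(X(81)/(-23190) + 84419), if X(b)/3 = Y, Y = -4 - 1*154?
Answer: 3865/326279514 ≈ 1.1846e-5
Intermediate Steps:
Y = -158 (Y = -4 - 154 = -158)
X(b) = -474 (X(b) = 3*(-158) = -474)
1/(X(81)/(-23190) + 84419) = 1/(-474/(-23190) + 84419) = 1/(-474*(-1/23190) + 84419) = 1/(79/3865 + 84419) = 1/(326279514/3865) = 3865/326279514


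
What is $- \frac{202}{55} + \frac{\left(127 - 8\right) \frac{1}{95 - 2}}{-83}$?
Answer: $- \frac{1565783}{424545} \approx -3.6881$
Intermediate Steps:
$- \frac{202}{55} + \frac{\left(127 - 8\right) \frac{1}{95 - 2}}{-83} = \left(-202\right) \frac{1}{55} + \frac{119}{93} \left(- \frac{1}{83}\right) = - \frac{202}{55} + 119 \cdot \frac{1}{93} \left(- \frac{1}{83}\right) = - \frac{202}{55} + \frac{119}{93} \left(- \frac{1}{83}\right) = - \frac{202}{55} - \frac{119}{7719} = - \frac{1565783}{424545}$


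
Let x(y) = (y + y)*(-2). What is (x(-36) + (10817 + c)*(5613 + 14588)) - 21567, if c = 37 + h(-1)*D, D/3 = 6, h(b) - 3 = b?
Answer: 219967467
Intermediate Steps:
h(b) = 3 + b
x(y) = -4*y (x(y) = (2*y)*(-2) = -4*y)
D = 18 (D = 3*6 = 18)
c = 73 (c = 37 + (3 - 1)*18 = 37 + 2*18 = 37 + 36 = 73)
(x(-36) + (10817 + c)*(5613 + 14588)) - 21567 = (-4*(-36) + (10817 + 73)*(5613 + 14588)) - 21567 = (144 + 10890*20201) - 21567 = (144 + 219988890) - 21567 = 219989034 - 21567 = 219967467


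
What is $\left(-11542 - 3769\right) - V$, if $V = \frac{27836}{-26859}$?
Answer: $- \frac{411210313}{26859} \approx -15310.0$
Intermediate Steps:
$V = - \frac{27836}{26859}$ ($V = 27836 \left(- \frac{1}{26859}\right) = - \frac{27836}{26859} \approx -1.0364$)
$\left(-11542 - 3769\right) - V = \left(-11542 - 3769\right) - - \frac{27836}{26859} = \left(-11542 - 3769\right) + \frac{27836}{26859} = -15311 + \frac{27836}{26859} = - \frac{411210313}{26859}$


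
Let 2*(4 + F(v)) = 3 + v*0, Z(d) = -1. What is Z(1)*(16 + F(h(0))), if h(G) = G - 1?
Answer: -27/2 ≈ -13.500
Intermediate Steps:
h(G) = -1 + G
F(v) = -5/2 (F(v) = -4 + (3 + v*0)/2 = -4 + (3 + 0)/2 = -4 + (1/2)*3 = -4 + 3/2 = -5/2)
Z(1)*(16 + F(h(0))) = -(16 - 5/2) = -1*27/2 = -27/2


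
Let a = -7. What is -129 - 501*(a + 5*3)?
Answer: -4137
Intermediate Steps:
-129 - 501*(a + 5*3) = -129 - 501*(-7 + 5*3) = -129 - 501*(-7 + 15) = -129 - 501*8 = -129 - 4008 = -4137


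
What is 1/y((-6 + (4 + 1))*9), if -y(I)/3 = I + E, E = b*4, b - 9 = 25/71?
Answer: -71/6051 ≈ -0.011734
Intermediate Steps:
b = 664/71 (b = 9 + 25/71 = 664/71 ≈ 9.3521)
E = 2656/71 (E = (664/71)*4 = 2656/71 ≈ 37.408)
y(I) = -7968/71 - 3*I (y(I) = -3*(I + 2656/71) = -3*(2656/71 + I) = -7968/71 - 3*I)
1/y((-6 + (4 + 1))*9) = 1/(-7968/71 - 3*(-6 + (4 + 1))*9) = 1/(-7968/71 - 3*(-6 + 5)*9) = 1/(-7968/71 - (-3)*9) = 1/(-7968/71 - 3*(-9)) = 1/(-7968/71 + 27) = 1/(-6051/71) = -71/6051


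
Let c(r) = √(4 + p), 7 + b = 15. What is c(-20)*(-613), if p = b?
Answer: -1226*√3 ≈ -2123.5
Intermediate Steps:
b = 8 (b = -7 + 15 = 8)
p = 8
c(r) = 2*√3 (c(r) = √(4 + 8) = √12 = 2*√3)
c(-20)*(-613) = (2*√3)*(-613) = -1226*√3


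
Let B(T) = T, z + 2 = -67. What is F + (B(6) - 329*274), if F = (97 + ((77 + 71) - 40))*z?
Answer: -104285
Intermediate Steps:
z = -69 (z = -2 - 67 = -69)
F = -14145 (F = (97 + ((77 + 71) - 40))*(-69) = (97 + (148 - 40))*(-69) = (97 + 108)*(-69) = 205*(-69) = -14145)
F + (B(6) - 329*274) = -14145 + (6 - 329*274) = -14145 + (6 - 90146) = -14145 - 90140 = -104285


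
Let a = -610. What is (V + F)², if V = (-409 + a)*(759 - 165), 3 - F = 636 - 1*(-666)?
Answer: 367945362225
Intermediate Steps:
F = -1299 (F = 3 - (636 - 1*(-666)) = 3 - (636 + 666) = 3 - 1*1302 = 3 - 1302 = -1299)
V = -605286 (V = (-409 - 610)*(759 - 165) = -1019*594 = -605286)
(V + F)² = (-605286 - 1299)² = (-606585)² = 367945362225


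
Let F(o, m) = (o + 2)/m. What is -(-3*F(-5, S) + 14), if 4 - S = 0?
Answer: -65/4 ≈ -16.250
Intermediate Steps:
S = 4 (S = 4 - 1*0 = 4 + 0 = 4)
F(o, m) = (2 + o)/m
-(-3*F(-5, S) + 14) = -(-3*(2 - 5)/4 + 14) = -(-3*(-3)/4 + 14) = -(-3*(-3/4) + 14) = -(9/4 + 14) = -1*65/4 = -65/4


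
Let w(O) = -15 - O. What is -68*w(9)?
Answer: 1632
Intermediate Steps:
-68*w(9) = -68*(-15 - 1*9) = -68*(-15 - 9) = -68*(-24) = 1632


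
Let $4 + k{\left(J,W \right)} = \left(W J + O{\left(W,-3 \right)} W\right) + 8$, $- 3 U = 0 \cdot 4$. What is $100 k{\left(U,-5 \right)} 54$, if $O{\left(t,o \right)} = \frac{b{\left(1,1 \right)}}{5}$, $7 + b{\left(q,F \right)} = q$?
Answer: $54000$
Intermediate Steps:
$U = 0$ ($U = - \frac{0 \cdot 4}{3} = \left(- \frac{1}{3}\right) 0 = 0$)
$b{\left(q,F \right)} = -7 + q$
$O{\left(t,o \right)} = - \frac{6}{5}$ ($O{\left(t,o \right)} = \frac{-7 + 1}{5} = \left(-6\right) \frac{1}{5} = - \frac{6}{5}$)
$k{\left(J,W \right)} = 4 - \frac{6 W}{5} + J W$ ($k{\left(J,W \right)} = -4 + \left(\left(W J - \frac{6 W}{5}\right) + 8\right) = -4 + \left(\left(J W - \frac{6 W}{5}\right) + 8\right) = -4 + \left(\left(- \frac{6 W}{5} + J W\right) + 8\right) = -4 + \left(8 - \frac{6 W}{5} + J W\right) = 4 - \frac{6 W}{5} + J W$)
$100 k{\left(U,-5 \right)} 54 = 100 \left(4 - -6 + 0 \left(-5\right)\right) 54 = 100 \left(4 + 6 + 0\right) 54 = 100 \cdot 10 \cdot 54 = 1000 \cdot 54 = 54000$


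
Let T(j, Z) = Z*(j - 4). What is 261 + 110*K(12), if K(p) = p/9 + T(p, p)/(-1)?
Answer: -30457/3 ≈ -10152.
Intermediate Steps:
T(j, Z) = Z*(-4 + j)
K(p) = p/9 - p*(-4 + p) (K(p) = p/9 + (p*(-4 + p))/(-1) = p*(1/9) + (p*(-4 + p))*(-1) = p/9 - p*(-4 + p))
261 + 110*K(12) = 261 + 110*((1/9)*12*(37 - 9*12)) = 261 + 110*((1/9)*12*(37 - 108)) = 261 + 110*((1/9)*12*(-71)) = 261 + 110*(-284/3) = 261 - 31240/3 = -30457/3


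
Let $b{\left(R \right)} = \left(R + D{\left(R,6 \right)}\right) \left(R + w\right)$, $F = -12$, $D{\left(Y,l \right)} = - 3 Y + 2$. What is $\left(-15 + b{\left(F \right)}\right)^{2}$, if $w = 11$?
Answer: $1681$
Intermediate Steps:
$D{\left(Y,l \right)} = 2 - 3 Y$
$b{\left(R \right)} = \left(2 - 2 R\right) \left(11 + R\right)$ ($b{\left(R \right)} = \left(R - \left(-2 + 3 R\right)\right) \left(R + 11\right) = \left(2 - 2 R\right) \left(11 + R\right)$)
$\left(-15 + b{\left(F \right)}\right)^{2} = \left(-15 - \left(-262 + 288\right)\right)^{2} = \left(-15 + \left(22 + 240 - 288\right)\right)^{2} = \left(-15 - 26\right)^{2} = \left(-41\right)^{2} = 1681$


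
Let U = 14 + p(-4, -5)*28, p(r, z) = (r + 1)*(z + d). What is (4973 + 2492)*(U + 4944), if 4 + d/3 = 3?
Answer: 42027950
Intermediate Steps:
d = -3 (d = -12 + 3*3 = -12 + 9 = -3)
p(r, z) = (1 + r)*(-3 + z) (p(r, z) = (r + 1)*(z - 3) = (1 + r)*(-3 + z))
U = 686 (U = 14 + (-3 - 5 - 3*(-4) - 4*(-5))*28 = 14 + (-3 - 5 + 12 + 20)*28 = 14 + 24*28 = 14 + 672 = 686)
(4973 + 2492)*(U + 4944) = (4973 + 2492)*(686 + 4944) = 7465*5630 = 42027950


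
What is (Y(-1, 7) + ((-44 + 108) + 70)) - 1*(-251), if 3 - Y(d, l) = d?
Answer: 389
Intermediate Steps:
Y(d, l) = 3 - d
(Y(-1, 7) + ((-44 + 108) + 70)) - 1*(-251) = ((3 - 1*(-1)) + ((-44 + 108) + 70)) - 1*(-251) = ((3 + 1) + (64 + 70)) + 251 = (4 + 134) + 251 = 138 + 251 = 389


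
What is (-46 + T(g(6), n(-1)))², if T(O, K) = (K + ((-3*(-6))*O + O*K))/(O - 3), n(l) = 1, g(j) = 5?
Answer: 4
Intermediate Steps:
T(O, K) = (K + 18*O + K*O)/(-3 + O) (T(O, K) = (K + (18*O + K*O))/(-3 + O) = (K + 18*O + K*O)/(-3 + O))
(-46 + T(g(6), n(-1)))² = (-46 + (1 + 18*5 + 1*5)/(-3 + 5))² = (-46 + (1 + 90 + 5)/2)² = (-46 + (½)*96)² = (-46 + 48)² = 2² = 4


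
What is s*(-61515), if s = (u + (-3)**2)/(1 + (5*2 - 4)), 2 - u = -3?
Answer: -123030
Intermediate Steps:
u = 5 (u = 2 - 1*(-3) = 2 + 3 = 5)
s = 2 (s = (5 + (-3)**2)/(1 + (5*2 - 4)) = (5 + 9)/(1 + (10 - 4)) = 14/(1 + 6) = 14/7 = 14*(1/7) = 2)
s*(-61515) = 2*(-61515) = -123030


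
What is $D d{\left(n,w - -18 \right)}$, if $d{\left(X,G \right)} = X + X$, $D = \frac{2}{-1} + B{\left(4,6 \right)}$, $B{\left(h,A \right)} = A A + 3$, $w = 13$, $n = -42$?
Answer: $-3108$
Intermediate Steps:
$B{\left(h,A \right)} = 3 + A^{2}$ ($B{\left(h,A \right)} = A^{2} + 3 = 3 + A^{2}$)
$D = 37$ ($D = \frac{2}{-1} + \left(3 + 6^{2}\right) = 2 \left(-1\right) + \left(3 + 36\right) = -2 + 39 = 37$)
$d{\left(X,G \right)} = 2 X$
$D d{\left(n,w - -18 \right)} = 37 \cdot 2 \left(-42\right) = 37 \left(-84\right) = -3108$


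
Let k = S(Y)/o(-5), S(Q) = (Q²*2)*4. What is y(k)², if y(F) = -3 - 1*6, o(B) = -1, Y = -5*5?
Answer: 81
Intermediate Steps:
Y = -25
S(Q) = 8*Q² (S(Q) = (2*Q²)*4 = 8*Q²)
k = -5000 (k = (8*(-25)²)/(-1) = (8*625)*(-1) = 5000*(-1) = -5000)
y(F) = -9 (y(F) = -3 - 6 = -9)
y(k)² = (-9)² = 81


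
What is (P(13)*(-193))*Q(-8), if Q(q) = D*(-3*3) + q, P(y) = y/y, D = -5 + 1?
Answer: -5404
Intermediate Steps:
D = -4
P(y) = 1
Q(q) = 36 + q (Q(q) = -(-12)*3 + q = -4*(-9) + q = 36 + q)
(P(13)*(-193))*Q(-8) = (1*(-193))*(36 - 8) = -193*28 = -5404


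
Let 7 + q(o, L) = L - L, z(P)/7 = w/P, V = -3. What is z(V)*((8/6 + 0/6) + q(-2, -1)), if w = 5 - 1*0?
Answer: 595/9 ≈ 66.111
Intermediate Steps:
w = 5 (w = 5 + 0 = 5)
z(P) = 35/P (z(P) = 7*(5/P) = 35/P)
q(o, L) = -7 (q(o, L) = -7 + (L - L) = -7 + 0 = -7)
z(V)*((8/6 + 0/6) + q(-2, -1)) = (35/(-3))*((8/6 + 0/6) - 7) = (35*(-1/3))*((8*(1/6) + 0*(1/6)) - 7) = -35*((4/3 + 0) - 7)/3 = -35*(4/3 - 7)/3 = -35/3*(-17/3) = 595/9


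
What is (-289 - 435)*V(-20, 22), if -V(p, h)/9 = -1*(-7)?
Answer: 45612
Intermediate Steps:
V(p, h) = -63 (V(p, h) = -(-9)*(-7) = -9*7 = -63)
(-289 - 435)*V(-20, 22) = (-289 - 435)*(-63) = -724*(-63) = 45612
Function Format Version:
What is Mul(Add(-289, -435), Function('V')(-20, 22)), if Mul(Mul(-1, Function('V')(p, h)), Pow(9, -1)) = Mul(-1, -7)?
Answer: 45612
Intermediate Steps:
Function('V')(p, h) = -63 (Function('V')(p, h) = Mul(-9, Mul(-1, -7)) = Mul(-9, 7) = -63)
Mul(Add(-289, -435), Function('V')(-20, 22)) = Mul(Add(-289, -435), -63) = Mul(-724, -63) = 45612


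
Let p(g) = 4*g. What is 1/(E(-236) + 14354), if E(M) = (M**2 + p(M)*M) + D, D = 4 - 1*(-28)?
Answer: 1/292866 ≈ 3.4145e-6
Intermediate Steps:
D = 32 (D = 4 + 28 = 32)
E(M) = 32 + 5*M**2 (E(M) = (M**2 + (4*M)*M) + 32 = (M**2 + 4*M**2) + 32 = 5*M**2 + 32 = 32 + 5*M**2)
1/(E(-236) + 14354) = 1/((32 + 5*(-236)**2) + 14354) = 1/((32 + 5*55696) + 14354) = 1/((32 + 278480) + 14354) = 1/(278512 + 14354) = 1/292866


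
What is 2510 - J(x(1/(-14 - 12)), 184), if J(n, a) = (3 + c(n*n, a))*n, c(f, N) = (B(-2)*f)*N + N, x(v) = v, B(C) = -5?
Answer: 11060313/4394 ≈ 2517.1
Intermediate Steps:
c(f, N) = N - 5*N*f (c(f, N) = (-5*f)*N + N = -5*N*f + N = N - 5*N*f)
J(n, a) = n*(3 + a*(1 - 5*n**2)) (J(n, a) = (3 + a*(1 - 5*n*n))*n = (3 + a*(1 - 5*n**2))*n = n*(3 + a*(1 - 5*n**2)))
2510 - J(x(1/(-14 - 12)), 184) = 2510 - (3 + 184*(1 - 5/(-14 - 12)**2))/(-14 - 12) = 2510 - (3 + 184*(1 - 5*(1/(-26))**2))/(-26) = 2510 - (-1)*(3 + 184*(1 - 5*(-1/26)**2))/26 = 2510 - (-1)*(3 + 184*(1 - 5*1/676))/26 = 2510 - (-1)*(3 + 184*(1 - 5/676))/26 = 2510 - (-1)*(3 + 184*(671/676))/26 = 2510 - (-1)*(3 + 30866/169)/26 = 2510 - (-1)*31373/(26*169) = 2510 - 1*(-31373/4394) = 2510 + 31373/4394 = 11060313/4394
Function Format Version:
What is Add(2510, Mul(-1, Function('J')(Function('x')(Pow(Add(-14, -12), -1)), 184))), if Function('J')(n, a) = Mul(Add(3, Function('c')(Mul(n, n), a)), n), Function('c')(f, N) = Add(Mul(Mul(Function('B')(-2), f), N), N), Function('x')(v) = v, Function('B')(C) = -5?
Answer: Rational(11060313, 4394) ≈ 2517.1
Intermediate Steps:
Function('c')(f, N) = Add(N, Mul(-5, N, f)) (Function('c')(f, N) = Add(Mul(Mul(-5, f), N), N) = Add(Mul(-5, N, f), N) = Add(N, Mul(-5, N, f)))
Function('J')(n, a) = Mul(n, Add(3, Mul(a, Add(1, Mul(-5, Pow(n, 2)))))) (Function('J')(n, a) = Mul(Add(3, Mul(a, Add(1, Mul(-5, Mul(n, n))))), n) = Mul(Add(3, Mul(a, Add(1, Mul(-5, Pow(n, 2))))), n) = Mul(n, Add(3, Mul(a, Add(1, Mul(-5, Pow(n, 2)))))))
Add(2510, Mul(-1, Function('J')(Function('x')(Pow(Add(-14, -12), -1)), 184))) = Add(2510, Mul(-1, Mul(Pow(Add(-14, -12), -1), Add(3, Mul(184, Add(1, Mul(-5, Pow(Pow(Add(-14, -12), -1), 2)))))))) = Add(2510, Mul(-1, Mul(Pow(-26, -1), Add(3, Mul(184, Add(1, Mul(-5, Pow(Pow(-26, -1), 2)))))))) = Add(2510, Mul(-1, Mul(Rational(-1, 26), Add(3, Mul(184, Add(1, Mul(-5, Pow(Rational(-1, 26), 2)))))))) = Add(2510, Mul(-1, Mul(Rational(-1, 26), Add(3, Mul(184, Add(1, Mul(-5, Rational(1, 676)))))))) = Add(2510, Mul(-1, Mul(Rational(-1, 26), Add(3, Mul(184, Add(1, Rational(-5, 676))))))) = Add(2510, Mul(-1, Mul(Rational(-1, 26), Add(3, Mul(184, Rational(671, 676)))))) = Add(2510, Mul(-1, Mul(Rational(-1, 26), Add(3, Rational(30866, 169))))) = Add(2510, Mul(-1, Mul(Rational(-1, 26), Rational(31373, 169)))) = Add(2510, Mul(-1, Rational(-31373, 4394))) = Add(2510, Rational(31373, 4394)) = Rational(11060313, 4394)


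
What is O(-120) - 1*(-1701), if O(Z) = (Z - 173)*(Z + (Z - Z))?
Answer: 36861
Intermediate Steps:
O(Z) = Z*(-173 + Z) (O(Z) = (-173 + Z)*(Z + 0) = (-173 + Z)*Z = Z*(-173 + Z))
O(-120) - 1*(-1701) = -120*(-173 - 120) - 1*(-1701) = -120*(-293) + 1701 = 35160 + 1701 = 36861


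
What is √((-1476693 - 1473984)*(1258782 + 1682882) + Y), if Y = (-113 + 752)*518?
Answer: 3*I*√964433330614 ≈ 2.9462e+6*I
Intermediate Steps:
Y = 331002 (Y = 639*518 = 331002)
√((-1476693 - 1473984)*(1258782 + 1682882) + Y) = √((-1476693 - 1473984)*(1258782 + 1682882) + 331002) = √(-2950677*2941664 + 331002) = √(-8679900306528 + 331002) = √(-8679899975526) = 3*I*√964433330614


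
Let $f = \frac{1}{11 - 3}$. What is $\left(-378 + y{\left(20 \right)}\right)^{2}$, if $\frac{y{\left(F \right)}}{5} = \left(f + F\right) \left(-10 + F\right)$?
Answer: $\frac{6315169}{16} \approx 3.947 \cdot 10^{5}$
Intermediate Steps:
$f = \frac{1}{8} \approx 0.125$
$y{\left(F \right)} = 5 \left(-10 + F\right) \left(\frac{1}{8} + F\right)$ ($y{\left(F \right)} = 5 \left(\frac{1}{8} + F\right) \left(-10 + F\right) = 5 \left(-10 + F\right) \left(\frac{1}{8} + F\right)$)
$\left(-378 + y{\left(20 \right)}\right)^{2} = \left(-378 - \left(\frac{3975}{4} - 2000\right)\right)^{2} = \left(-378 - - \frac{4025}{4}\right)^{2} = \left(-378 + \frac{4025}{4}\right)^{2} = \left(\frac{2513}{4}\right)^{2} = \frac{6315169}{16}$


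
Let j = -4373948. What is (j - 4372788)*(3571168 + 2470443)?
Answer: -52844376431696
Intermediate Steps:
(j - 4372788)*(3571168 + 2470443) = (-4373948 - 4372788)*(3571168 + 2470443) = -8746736*6041611 = -52844376431696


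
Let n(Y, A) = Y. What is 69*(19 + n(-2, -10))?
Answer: 1173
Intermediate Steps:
69*(19 + n(-2, -10)) = 69*(19 - 2) = 69*17 = 1173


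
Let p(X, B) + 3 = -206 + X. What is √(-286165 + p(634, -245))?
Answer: 2*I*√71435 ≈ 534.55*I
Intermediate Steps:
p(X, B) = -209 + X (p(X, B) = -3 + (-206 + X) = -209 + X)
√(-286165 + p(634, -245)) = √(-286165 + (-209 + 634)) = √(-286165 + 425) = √(-285740) = 2*I*√71435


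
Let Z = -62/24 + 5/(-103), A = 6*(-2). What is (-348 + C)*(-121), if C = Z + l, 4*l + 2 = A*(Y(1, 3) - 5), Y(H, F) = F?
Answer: 51616543/1236 ≈ 41761.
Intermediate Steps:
A = -12
l = 11/2 (l = -1/2 + (-12*(3 - 5))/4 = -1/2 + (-12*(-2))/4 = -1/2 + (1/4)*24 = -1/2 + 6 = 11/2 ≈ 5.5000)
Z = -3253/1236 (Z = -62*1/24 + 5*(-1/103) = -31/12 - 5/103 = -3253/1236 ≈ -2.6319)
C = 3545/1236 (C = -3253/1236 + 11/2 = 3545/1236 ≈ 2.8681)
(-348 + C)*(-121) = (-348 + 3545/1236)*(-121) = -426583/1236*(-121) = 51616543/1236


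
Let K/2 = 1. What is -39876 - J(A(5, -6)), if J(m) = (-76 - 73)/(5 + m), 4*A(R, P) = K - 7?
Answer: -597544/15 ≈ -39836.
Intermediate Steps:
K = 2 (K = 2*1 = 2)
A(R, P) = -5/4 (A(R, P) = (2 - 7)/4 = (¼)*(-5) = -5/4)
J(m) = -149/(5 + m)
-39876 - J(A(5, -6)) = -39876 - (-149)/(5 - 5/4) = -39876 - (-149)/15/4 = -39876 - (-149)*4/15 = -39876 - 1*(-596/15) = -39876 + 596/15 = -597544/15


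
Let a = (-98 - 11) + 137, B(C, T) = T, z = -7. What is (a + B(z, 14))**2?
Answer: 1764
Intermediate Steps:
a = 28 (a = -109 + 137 = 28)
(a + B(z, 14))**2 = (28 + 14)**2 = 42**2 = 1764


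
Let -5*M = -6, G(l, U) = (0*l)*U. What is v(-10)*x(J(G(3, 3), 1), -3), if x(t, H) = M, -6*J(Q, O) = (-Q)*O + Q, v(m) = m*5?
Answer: -60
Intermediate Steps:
v(m) = 5*m
G(l, U) = 0 (G(l, U) = 0*U = 0)
J(Q, O) = -Q/6 + O*Q/6 (J(Q, O) = -((-Q)*O + Q)/6 = -(-O*Q + Q)/6 = -(Q - O*Q)/6 = -Q/6 + O*Q/6)
M = 6/5 (M = -1/5*(-6) = 6/5 ≈ 1.2000)
x(t, H) = 6/5
v(-10)*x(J(G(3, 3), 1), -3) = (5*(-10))*(6/5) = -50*6/5 = -60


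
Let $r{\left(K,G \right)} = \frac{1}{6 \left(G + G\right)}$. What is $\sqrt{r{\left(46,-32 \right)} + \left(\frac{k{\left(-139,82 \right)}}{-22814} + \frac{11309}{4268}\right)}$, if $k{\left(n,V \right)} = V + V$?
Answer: $\frac{\sqrt{7446644076400122}}{53110992} \approx 1.6248$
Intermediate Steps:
$r{\left(K,G \right)} = \frac{1}{12 G}$ ($r{\left(K,G \right)} = \frac{1}{6 \cdot 2 G} = \frac{1}{12 G}$)
$k{\left(n,V \right)} = 2 V$
$\sqrt{r{\left(46,-32 \right)} + \left(\frac{k{\left(-139,82 \right)}}{-22814} + \frac{11309}{4268}\right)} = \sqrt{\frac{1}{12 \left(-32\right)} + \left(\frac{2 \cdot 82}{-22814} + \frac{11309}{4268}\right)} = \sqrt{\frac{1}{12} \left(- \frac{1}{32}\right) + \left(164 \left(- \frac{1}{22814}\right) + 11309 \cdot \frac{1}{4268}\right)} = \sqrt{- \frac{1}{384} + \left(- \frac{82}{11407} + \frac{11309}{4268}\right)} = \sqrt{- \frac{1}{384} + \frac{11695617}{4425916}} = \sqrt{\frac{1121672753}{424887936}} = \frac{\sqrt{7446644076400122}}{53110992}$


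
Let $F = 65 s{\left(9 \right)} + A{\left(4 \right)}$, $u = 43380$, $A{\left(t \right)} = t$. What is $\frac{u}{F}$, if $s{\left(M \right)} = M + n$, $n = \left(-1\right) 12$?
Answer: $- \frac{43380}{191} \approx -227.12$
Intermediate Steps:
$n = -12$
$s{\left(M \right)} = -12 + M$ ($s{\left(M \right)} = M - 12 = -12 + M$)
$F = -191$ ($F = 65 \left(-12 + 9\right) + 4 = 65 \left(-3\right) + 4 = -195 + 4 = -191$)
$\frac{u}{F} = \frac{43380}{-191} = 43380 \left(- \frac{1}{191}\right) = - \frac{43380}{191}$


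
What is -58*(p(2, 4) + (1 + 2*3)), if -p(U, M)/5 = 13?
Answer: 3364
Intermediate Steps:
p(U, M) = -65 (p(U, M) = -5*13 = -65)
-58*(p(2, 4) + (1 + 2*3)) = -58*(-65 + (1 + 2*3)) = -58*(-65 + (1 + 6)) = -58*(-65 + 7) = -58*(-58) = 3364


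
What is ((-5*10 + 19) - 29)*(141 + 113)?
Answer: -15240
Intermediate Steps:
((-5*10 + 19) - 29)*(141 + 113) = ((-50 + 19) - 29)*254 = (-31 - 29)*254 = -60*254 = -15240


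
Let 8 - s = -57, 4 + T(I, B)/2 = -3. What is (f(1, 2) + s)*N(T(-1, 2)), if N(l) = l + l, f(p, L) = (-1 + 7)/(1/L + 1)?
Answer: -1932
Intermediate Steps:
f(p, L) = 6/(1 + 1/L)
T(I, B) = -14 (T(I, B) = -8 + 2*(-3) = -8 - 6 = -14)
N(l) = 2*l
s = 65 (s = 8 - 1*(-57) = 8 + 57 = 65)
(f(1, 2) + s)*N(T(-1, 2)) = (6*2/(1 + 2) + 65)*(2*(-14)) = (6*2/3 + 65)*(-28) = (6*2*(⅓) + 65)*(-28) = (4 + 65)*(-28) = 69*(-28) = -1932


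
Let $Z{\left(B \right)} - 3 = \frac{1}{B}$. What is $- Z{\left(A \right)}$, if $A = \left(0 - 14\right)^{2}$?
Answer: $- \frac{589}{196} \approx -3.0051$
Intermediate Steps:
$A = 196$ ($A = \left(-14\right)^{2} = 196$)
$Z{\left(B \right)} = 3 + \frac{1}{B}$
$- Z{\left(A \right)} = - (3 + \frac{1}{196}) = \left(-1\right) \frac{589}{196} = - \frac{589}{196}$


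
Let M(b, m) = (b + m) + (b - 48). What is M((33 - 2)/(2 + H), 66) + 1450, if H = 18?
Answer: 14711/10 ≈ 1471.1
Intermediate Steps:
M(b, m) = -48 + m + 2*b (M(b, m) = (b + m) + (-48 + b) = -48 + m + 2*b)
M((33 - 2)/(2 + H), 66) + 1450 = (-48 + 66 + 2*((33 - 2)/(2 + 18))) + 1450 = (-48 + 66 + 2*(31/20)) + 1450 = (-48 + 66 + 31/10) + 1450 = 211/10 + 1450 = 14711/10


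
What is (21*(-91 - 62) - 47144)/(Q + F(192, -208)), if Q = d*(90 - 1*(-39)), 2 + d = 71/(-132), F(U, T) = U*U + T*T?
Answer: -2215708/3511227 ≈ -0.63103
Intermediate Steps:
F(U, T) = T**2 + U**2 (F(U, T) = U**2 + T**2 = T**2 + U**2)
d = -335/132 (d = -2 + 71/(-132) = -2 + 71*(-1/132) = -2 - 71/132 = -335/132 ≈ -2.5379)
Q = -14405/44 (Q = -335*(90 - 1*(-39))/132 = -335*(90 + 39)/132 = -335/132*129 = -14405/44 ≈ -327.39)
(21*(-91 - 62) - 47144)/(Q + F(192, -208)) = (21*(-91 - 62) - 47144)/(-14405/44 + ((-208)**2 + 192**2)) = (21*(-153) - 47144)/(-14405/44 + (43264 + 36864)) = (-3213 - 47144)/(-14405/44 + 80128) = -50357/3511227/44 = -50357*44/3511227 = -2215708/3511227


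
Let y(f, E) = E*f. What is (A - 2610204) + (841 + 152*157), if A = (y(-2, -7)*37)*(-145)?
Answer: -2660609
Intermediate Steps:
A = -75110 (A = (-7*(-2)*37)*(-145) = (14*37)*(-145) = 518*(-145) = -75110)
(A - 2610204) + (841 + 152*157) = (-75110 - 2610204) + (841 + 152*157) = -2685314 + (841 + 23864) = -2685314 + 24705 = -2660609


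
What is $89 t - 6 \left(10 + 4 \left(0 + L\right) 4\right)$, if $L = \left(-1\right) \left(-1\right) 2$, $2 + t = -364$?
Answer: $-32826$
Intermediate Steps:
$t = -366$ ($t = -2 - 364 = -366$)
$L = 2$ ($L = 1 \cdot 2 = 2$)
$89 t - 6 \left(10 + 4 \left(0 + L\right) 4\right) = 89 \left(-366\right) - 6 \left(10 + 4 \left(0 + 2\right) 4\right) = -32574 - 6 \left(10 + 4 \cdot 2 \cdot 4\right) = -32574 - 6 \left(10 + 8 \cdot 4\right) = -32574 - 6 \left(10 + 32\right) = -32574 - 252 = -32826$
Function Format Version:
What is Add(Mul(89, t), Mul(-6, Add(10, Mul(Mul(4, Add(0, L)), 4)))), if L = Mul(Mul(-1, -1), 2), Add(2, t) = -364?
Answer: -32826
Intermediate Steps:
t = -366 (t = Add(-2, -364) = -366)
L = 2 (L = Mul(1, 2) = 2)
Add(Mul(89, t), Mul(-6, Add(10, Mul(Mul(4, Add(0, L)), 4)))) = Add(Mul(89, -366), Mul(-6, Add(10, Mul(Mul(4, Add(0, 2)), 4)))) = Add(-32574, Mul(-6, Add(10, Mul(Mul(4, 2), 4)))) = Add(-32574, Mul(-6, Add(10, Mul(8, 4)))) = Add(-32574, Mul(-6, Add(10, 32))) = Add(-32574, Mul(-6, 42)) = Add(-32574, -252) = -32826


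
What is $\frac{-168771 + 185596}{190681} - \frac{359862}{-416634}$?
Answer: $\frac{12604785512}{13240697959} \approx 0.95197$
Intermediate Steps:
$\frac{-168771 + 185596}{190681} - \frac{359862}{-416634} = 16825 \cdot \frac{1}{190681} - - \frac{59977}{69439} = \frac{16825}{190681} + \frac{59977}{69439} = \frac{12604785512}{13240697959}$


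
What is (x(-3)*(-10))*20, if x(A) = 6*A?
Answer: 3600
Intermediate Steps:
(x(-3)*(-10))*20 = ((6*(-3))*(-10))*20 = -18*(-10)*20 = 180*20 = 3600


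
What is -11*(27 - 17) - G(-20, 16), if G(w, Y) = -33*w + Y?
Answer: -786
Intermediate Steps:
G(w, Y) = Y - 33*w
-11*(27 - 17) - G(-20, 16) = -11*(27 - 17) - (16 - 33*(-20)) = -11*10 - (16 + 660) = -110 - 1*676 = -110 - 676 = -786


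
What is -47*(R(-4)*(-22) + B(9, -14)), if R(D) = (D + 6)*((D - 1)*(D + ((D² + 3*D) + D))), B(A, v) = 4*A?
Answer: 39668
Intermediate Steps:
R(D) = (-1 + D)*(6 + D)*(D² + 5*D) (R(D) = (6 + D)*((-1 + D)*(D + (D² + 4*D))) = (6 + D)*((-1 + D)*(D² + 5*D)) = (-1 + D)*(6 + D)*(D² + 5*D))
-47*(R(-4)*(-22) + B(9, -14)) = -47*(-4*(-30 + (-4)³ + 10*(-4)² + 19*(-4))*(-22) + 4*9) = -47*(-4*(-30 - 64 + 10*16 - 76)*(-22) + 36) = -47*(-4*(-30 - 64 + 160 - 76)*(-22) + 36) = -47*(-4*(-10)*(-22) + 36) = -47*(40*(-22) + 36) = -47*(-880 + 36) = -47*(-844) = 39668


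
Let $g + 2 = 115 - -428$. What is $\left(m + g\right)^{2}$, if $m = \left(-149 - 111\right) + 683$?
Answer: $929296$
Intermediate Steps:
$g = 541$ ($g = -2 + \left(115 - -428\right) = -2 + \left(115 + 428\right) = -2 + 543 = 541$)
$m = 423$ ($m = \left(-149 - 111\right) + 683 = -260 + 683 = 423$)
$\left(m + g\right)^{2} = \left(423 + 541\right)^{2} = 964^{2} = 929296$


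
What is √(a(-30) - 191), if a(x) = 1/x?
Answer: I*√171930/30 ≈ 13.821*I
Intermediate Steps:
√(a(-30) - 191) = √(1/(-30) - 191) = √(-1/30 - 191) = √(-5731/30) = I*√171930/30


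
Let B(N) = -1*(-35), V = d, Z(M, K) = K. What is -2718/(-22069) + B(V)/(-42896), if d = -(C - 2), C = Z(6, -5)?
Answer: 16545559/135238832 ≈ 0.12234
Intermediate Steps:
C = -5
d = 7 (d = -(-5 - 2) = -1*(-7) = 7)
V = 7
B(N) = 35
-2718/(-22069) + B(V)/(-42896) = -2718/(-22069) + 35/(-42896) = -2718*(-1/22069) + 35*(-1/42896) = 2718/22069 - 5/6128 = 16545559/135238832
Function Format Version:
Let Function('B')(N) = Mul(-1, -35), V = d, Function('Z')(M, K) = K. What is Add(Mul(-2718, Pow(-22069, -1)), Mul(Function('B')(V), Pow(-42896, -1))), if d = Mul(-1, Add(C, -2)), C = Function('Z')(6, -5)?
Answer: Rational(16545559, 135238832) ≈ 0.12234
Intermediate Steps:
C = -5
d = 7 (d = Mul(-1, Add(-5, -2)) = Mul(-1, -7) = 7)
V = 7
Function('B')(N) = 35
Add(Mul(-2718, Pow(-22069, -1)), Mul(Function('B')(V), Pow(-42896, -1))) = Add(Mul(-2718, Pow(-22069, -1)), Mul(35, Pow(-42896, -1))) = Add(Mul(-2718, Rational(-1, 22069)), Mul(35, Rational(-1, 42896))) = Add(Rational(2718, 22069), Rational(-5, 6128)) = Rational(16545559, 135238832)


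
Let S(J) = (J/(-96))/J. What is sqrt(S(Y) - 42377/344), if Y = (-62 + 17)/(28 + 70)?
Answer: I*sqrt(131210286)/1032 ≈ 11.1*I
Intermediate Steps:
Y = -45/98 ≈ -0.45918
S(J) = -1/96 (S(J) = (J*(-1/96))/J = (-J/96)/J = -1/96)
sqrt(S(Y) - 42377/344) = sqrt(-1/96 - 42377/344) = sqrt(-508567/4128) = I*sqrt(131210286)/1032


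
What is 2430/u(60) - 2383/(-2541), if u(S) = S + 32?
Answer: 3196933/116886 ≈ 27.351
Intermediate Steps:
u(S) = 32 + S
2430/u(60) - 2383/(-2541) = 2430/(32 + 60) - 2383/(-2541) = 2430/92 - 2383*(-1/2541) = 2430*(1/92) + 2383/2541 = 1215/46 + 2383/2541 = 3196933/116886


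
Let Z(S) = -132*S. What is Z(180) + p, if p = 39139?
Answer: 15379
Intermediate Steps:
Z(180) + p = -132*180 + 39139 = -23760 + 39139 = 15379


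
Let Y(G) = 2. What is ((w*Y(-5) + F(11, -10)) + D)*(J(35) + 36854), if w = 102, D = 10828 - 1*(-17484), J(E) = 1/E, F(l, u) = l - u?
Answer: 36809619467/35 ≈ 1.0517e+9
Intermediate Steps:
D = 28312 (D = 10828 + 17484 = 28312)
((w*Y(-5) + F(11, -10)) + D)*(J(35) + 36854) = ((102*2 + (11 - 1*(-10))) + 28312)*(1/35 + 36854) = ((204 + (11 + 10)) + 28312)*(1/35 + 36854) = ((204 + 21) + 28312)*(1289891/35) = (225 + 28312)*(1289891/35) = 28537*(1289891/35) = 36809619467/35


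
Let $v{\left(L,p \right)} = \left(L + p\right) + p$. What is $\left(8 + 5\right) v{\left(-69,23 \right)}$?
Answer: $-299$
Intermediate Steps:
$v{\left(L,p \right)} = L + 2 p$
$\left(8 + 5\right) v{\left(-69,23 \right)} = \left(8 + 5\right) \left(-69 + 2 \cdot 23\right) = 13 \left(-69 + 46\right) = 13 \left(-23\right) = -299$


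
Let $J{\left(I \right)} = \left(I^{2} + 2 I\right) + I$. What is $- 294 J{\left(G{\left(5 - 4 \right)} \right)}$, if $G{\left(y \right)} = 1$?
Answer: $-1176$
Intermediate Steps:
$J{\left(I \right)} = I^{2} + 3 I$
$- 294 J{\left(G{\left(5 - 4 \right)} \right)} = - 294 \cdot 1 \left(3 + 1\right) = - 294 \cdot 1 \cdot 4 = \left(-294\right) 4 = -1176$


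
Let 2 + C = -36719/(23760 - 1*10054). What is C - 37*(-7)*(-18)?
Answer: -63961503/13706 ≈ -4666.7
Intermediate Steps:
C = -64131/13706 (C = -2 - 36719/(23760 - 1*10054) = -2 - 36719/(23760 - 10054) = -2 - 36719/13706 = -64131/13706 ≈ -4.6790)
C - 37*(-7)*(-18) = -64131/13706 - 37*(-7)*(-18) = -64131/13706 - (-259)*(-18) = -64131/13706 - 1*4662 = -64131/13706 - 4662 = -63961503/13706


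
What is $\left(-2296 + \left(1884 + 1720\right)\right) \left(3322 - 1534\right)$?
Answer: $2338704$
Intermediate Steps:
$\left(-2296 + \left(1884 + 1720\right)\right) \left(3322 - 1534\right) = \left(-2296 + 3604\right) 1788 = 1308 \cdot 1788 = 2338704$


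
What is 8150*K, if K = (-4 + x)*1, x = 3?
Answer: -8150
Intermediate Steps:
K = -1 (K = (-4 + 3)*1 = -1*1 = -1)
8150*K = 8150*(-1) = -8150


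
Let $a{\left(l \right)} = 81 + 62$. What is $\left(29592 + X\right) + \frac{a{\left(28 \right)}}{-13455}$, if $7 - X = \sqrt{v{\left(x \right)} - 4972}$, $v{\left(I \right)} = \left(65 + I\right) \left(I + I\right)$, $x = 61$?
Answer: $\frac{30634954}{1035} - 20 \sqrt{26} \approx 29497.0$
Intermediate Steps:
$a{\left(l \right)} = 143$
$v{\left(I \right)} = 2 I \left(65 + I\right)$ ($v{\left(I \right)} = \left(65 + I\right) 2 I = 2 I \left(65 + I\right)$)
$X = 7 - 20 \sqrt{26}$ ($X = 7 - \sqrt{2 \cdot 61 \left(65 + 61\right) - 4972} = 7 - \sqrt{2 \cdot 61 \cdot 126 - 4972} = 7 - \sqrt{15372 - 4972} = 7 - \sqrt{10400} = 7 - 20 \sqrt{26} \approx -94.98$)
$\left(29592 + X\right) + \frac{a{\left(28 \right)}}{-13455} = \left(29592 + \left(7 - 20 \sqrt{26}\right)\right) + \frac{143}{-13455} = \left(29599 - 20 \sqrt{26}\right) + 143 \left(- \frac{1}{13455}\right) = \left(29599 - 20 \sqrt{26}\right) - \frac{11}{1035} = \frac{30634954}{1035} - 20 \sqrt{26}$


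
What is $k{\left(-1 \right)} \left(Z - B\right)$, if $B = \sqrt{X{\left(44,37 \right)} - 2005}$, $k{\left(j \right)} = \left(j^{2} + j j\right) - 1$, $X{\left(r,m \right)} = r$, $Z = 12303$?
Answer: $12303 - i \sqrt{1961} \approx 12303.0 - 44.283 i$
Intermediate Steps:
$k{\left(j \right)} = -1 + 2 j^{2}$ ($k{\left(j \right)} = \left(j^{2} + j^{2}\right) - 1 = 2 j^{2} - 1 = -1 + 2 j^{2}$)
$B = i \sqrt{1961}$ ($B = \sqrt{44 - 2005} = \sqrt{-1961} = i \sqrt{1961} \approx 44.283 i$)
$k{\left(-1 \right)} \left(Z - B\right) = \left(-1 + 2 \left(-1\right)^{2}\right) \left(12303 - i \sqrt{1961}\right) = \left(-1 + 2 \cdot 1\right) \left(12303 - i \sqrt{1961}\right) = \left(-1 + 2\right) \left(12303 - i \sqrt{1961}\right) = 1 \left(12303 - i \sqrt{1961}\right) = 12303 - i \sqrt{1961}$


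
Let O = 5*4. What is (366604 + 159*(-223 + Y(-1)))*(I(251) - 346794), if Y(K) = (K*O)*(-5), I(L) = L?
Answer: -120266708521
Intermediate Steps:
O = 20
Y(K) = -100*K (Y(K) = (K*20)*(-5) = (20*K)*(-5) = -100*K)
(366604 + 159*(-223 + Y(-1)))*(I(251) - 346794) = (366604 + 159*(-223 - 100*(-1)))*(251 - 346794) = (366604 + 159*(-223 + 100))*(-346543) = (366604 + 159*(-123))*(-346543) = (366604 - 19557)*(-346543) = 347047*(-346543) = -120266708521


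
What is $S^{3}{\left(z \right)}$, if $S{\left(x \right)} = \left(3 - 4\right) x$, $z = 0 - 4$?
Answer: $64$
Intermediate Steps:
$z = -4$ ($z = 0 - 4 = -4$)
$S{\left(x \right)} = - x$
$S^{3}{\left(z \right)} = \left(\left(-1\right) \left(-4\right)\right)^{3} = 4^{3} = 64$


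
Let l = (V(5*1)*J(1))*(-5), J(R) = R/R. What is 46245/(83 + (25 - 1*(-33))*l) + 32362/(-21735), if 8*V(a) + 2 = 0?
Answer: 2000205568/6759585 ≈ 295.91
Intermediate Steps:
V(a) = -¼ (V(a) = -¼ + (⅛)*0 = -¼ + 0 = -¼)
J(R) = 1
l = 5/4 (l = -¼*1*(-5) = -¼*(-5) = 5/4 ≈ 1.2500)
46245/(83 + (25 - 1*(-33))*l) + 32362/(-21735) = 46245/(83 + (25 - 1*(-33))*(5/4)) + 32362/(-21735) = 46245/(83 + (25 + 33)*(5/4)) + 32362*(-1/21735) = 46245/(83 + 58*(5/4)) - 32362/21735 = 46245/(83 + 145/2) - 32362/21735 = 46245/(311/2) - 32362/21735 = 46245*(2/311) - 32362/21735 = 92490/311 - 32362/21735 = 2000205568/6759585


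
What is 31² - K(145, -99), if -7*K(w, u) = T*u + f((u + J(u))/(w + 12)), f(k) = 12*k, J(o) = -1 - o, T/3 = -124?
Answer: 6838123/1099 ≈ 6222.1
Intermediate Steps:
T = -372 (T = 3*(-124) = -372)
K(w, u) = 12/(7*(12 + w)) + 372*u/7 (K(w, u) = -(-372*u + 12*((u + (-1 - u))/(w + 12)))/7 = -(-372*u + 12*(-1/(12 + w)))/7 = -(-372*u - 12/(12 + w))/7 = 12/(7*(12 + w)) + 372*u/7)
31² - K(145, -99) = 31² - 12*(1 + 31*(-99)*(12 + 145))/(7*(12 + 145)) = 961 - 12*(1 + 31*(-99)*157)/(7*157) = 961 - 12*(1 - 481833)/(7*157) = 961 - 12*(-481832)/(7*157) = 961 - 1*(-5781984/1099) = 961 + 5781984/1099 = 6838123/1099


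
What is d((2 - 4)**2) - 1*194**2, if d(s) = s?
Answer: -37632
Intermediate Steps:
d((2 - 4)**2) - 1*194**2 = (2 - 4)**2 - 1*194**2 = (-2)**2 - 1*37636 = 4 - 37636 = -37632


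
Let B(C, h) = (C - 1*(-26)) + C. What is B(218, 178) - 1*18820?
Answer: -18358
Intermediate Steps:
B(C, h) = 26 + 2*C (B(C, h) = (C + 26) + C = (26 + C) + C = 26 + 2*C)
B(218, 178) - 1*18820 = (26 + 2*218) - 1*18820 = (26 + 436) - 18820 = 462 - 18820 = -18358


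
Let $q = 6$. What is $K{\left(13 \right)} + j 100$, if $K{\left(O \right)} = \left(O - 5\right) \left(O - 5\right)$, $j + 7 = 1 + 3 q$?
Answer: $1264$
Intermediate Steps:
$j = 12$ ($j = -7 + \left(1 + 3 \cdot 6\right) = -7 + \left(1 + 18\right) = -7 + 19 = 12$)
$K{\left(O \right)} = \left(-5 + O\right)^{2}$ ($K{\left(O \right)} = \left(-5 + O\right) \left(-5 + O\right) = \left(-5 + O\right)^{2}$)
$K{\left(13 \right)} + j 100 = \left(-5 + 13\right)^{2} + 12 \cdot 100 = 8^{2} + 1200 = 64 + 1200 = 1264$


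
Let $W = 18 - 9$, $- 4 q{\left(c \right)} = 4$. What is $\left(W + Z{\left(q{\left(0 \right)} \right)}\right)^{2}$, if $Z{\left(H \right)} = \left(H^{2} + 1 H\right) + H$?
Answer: $64$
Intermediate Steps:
$q{\left(c \right)} = -1$ ($q{\left(c \right)} = \left(- \frac{1}{4}\right) 4 = -1$)
$W = 9$ ($W = 18 - 9 = 9$)
$Z{\left(H \right)} = H^{2} + 2 H$ ($Z{\left(H \right)} = \left(H^{2} + H\right) + H = \left(H + H^{2}\right) + H = H^{2} + 2 H$)
$\left(W + Z{\left(q{\left(0 \right)} \right)}\right)^{2} = \left(9 - \left(2 - 1\right)\right)^{2} = \left(9 - 1\right)^{2} = 8^{2} = 64$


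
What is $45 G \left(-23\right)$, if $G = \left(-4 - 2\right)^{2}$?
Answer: $-37260$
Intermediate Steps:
$G = 36$ ($G = \left(-6\right)^{2} = 36$)
$45 G \left(-23\right) = 45 \cdot 36 \left(-23\right) = 1620 \left(-23\right) = -37260$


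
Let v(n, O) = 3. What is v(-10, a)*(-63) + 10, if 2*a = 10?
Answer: -179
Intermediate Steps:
a = 5 (a = (1/2)*10 = 5)
v(-10, a)*(-63) + 10 = 3*(-63) + 10 = -189 + 10 = -179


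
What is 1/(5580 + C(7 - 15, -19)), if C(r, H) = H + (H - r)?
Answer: 1/5550 ≈ 0.00018018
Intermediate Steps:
C(r, H) = -r + 2*H
1/(5580 + C(7 - 15, -19)) = 1/(5580 + (-(7 - 15) + 2*(-19))) = 1/(5580 + (-1*(-8) - 38)) = 1/(5580 + (8 - 38)) = 1/(5580 - 30) = 1/5550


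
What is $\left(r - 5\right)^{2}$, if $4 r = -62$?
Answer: $\frac{1681}{4} \approx 420.25$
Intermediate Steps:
$r = - \frac{31}{2}$ ($r = \frac{1}{4} \left(-62\right) = - \frac{31}{2} \approx -15.5$)
$\left(r - 5\right)^{2} = \left(- \frac{31}{2} - 5\right)^{2} = \left(- \frac{41}{2}\right)^{2} = \frac{1681}{4}$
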